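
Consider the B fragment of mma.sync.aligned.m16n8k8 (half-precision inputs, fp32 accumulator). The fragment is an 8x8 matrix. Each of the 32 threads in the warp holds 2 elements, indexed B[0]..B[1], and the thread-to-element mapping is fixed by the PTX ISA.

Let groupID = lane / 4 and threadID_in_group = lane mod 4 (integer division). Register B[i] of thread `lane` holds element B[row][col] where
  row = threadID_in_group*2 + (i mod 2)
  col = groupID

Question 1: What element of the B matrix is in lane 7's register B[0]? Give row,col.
6,1

7: gid=1,tid=3
[0] (3*2+0,1) = (6,1)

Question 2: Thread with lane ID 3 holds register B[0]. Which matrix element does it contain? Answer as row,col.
lane 3->3/4=0, 3 mod 4=3
i=0  r:2·3+0->6  c:0

6,0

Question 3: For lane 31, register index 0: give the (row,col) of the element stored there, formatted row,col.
L=31⇒gr=31>>2=7, th=31&3=3
[0]⇒row 3·2+0=6  col gr=7

6,7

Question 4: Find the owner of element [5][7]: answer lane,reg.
30,1

c=7⇒gr=7  r=5⇒th=2,odd=1
L=7*4+2=30  i=1=1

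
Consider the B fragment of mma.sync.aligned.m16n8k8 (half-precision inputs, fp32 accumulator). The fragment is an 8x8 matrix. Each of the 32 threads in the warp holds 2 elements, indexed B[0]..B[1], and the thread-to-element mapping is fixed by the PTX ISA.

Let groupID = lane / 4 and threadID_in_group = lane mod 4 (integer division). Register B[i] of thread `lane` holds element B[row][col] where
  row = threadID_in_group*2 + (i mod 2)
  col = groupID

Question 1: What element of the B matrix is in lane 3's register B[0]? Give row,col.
L=3->g=3>>2=0, t=3&3=3
[0]->row 3·2+0=6  col g=0

6,0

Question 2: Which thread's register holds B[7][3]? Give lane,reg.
c=3→G=3  r=7→T=3,p=1
L=3*4+3=15  i=1=1

15,1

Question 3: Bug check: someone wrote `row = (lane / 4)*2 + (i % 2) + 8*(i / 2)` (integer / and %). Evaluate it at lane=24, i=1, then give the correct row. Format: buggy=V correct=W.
`(lane / 4)*2 + (i % 2) + 8*(i / 2)`[24,1]→13
lane 24: G=6 (24/4), T=0 (24%4)
i=1: r=0*2+1=1, c=G=6
row: 13 vs 1

buggy=13 correct=1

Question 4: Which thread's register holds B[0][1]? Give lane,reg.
c: 1->gid=1  r: 0->tid=0,i&1=0
L=1*4+0=4  i=0=0

4,0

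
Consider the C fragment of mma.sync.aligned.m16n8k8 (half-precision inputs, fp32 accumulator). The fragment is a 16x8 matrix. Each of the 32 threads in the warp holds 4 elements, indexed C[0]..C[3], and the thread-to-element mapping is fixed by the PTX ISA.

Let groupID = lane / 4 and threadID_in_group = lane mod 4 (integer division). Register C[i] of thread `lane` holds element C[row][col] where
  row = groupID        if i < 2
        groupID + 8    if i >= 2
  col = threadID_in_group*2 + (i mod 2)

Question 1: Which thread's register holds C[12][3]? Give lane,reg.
r:12=>grp=4,rB=1  c:3=>tig=1,lo=1
L=4*4+1=17  i=1*2+1=3

17,3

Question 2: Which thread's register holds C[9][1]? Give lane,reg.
4,3

r=9->g=1,rb=1  c=1->t=0,b0=1
L=1*4+0=4  i=1*2+1=3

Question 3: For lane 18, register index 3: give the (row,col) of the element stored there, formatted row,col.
lane 18: gr=4 (18/4), th=2 (18%4)
i=3: r=4+8=12, c=2*2+1=5

12,5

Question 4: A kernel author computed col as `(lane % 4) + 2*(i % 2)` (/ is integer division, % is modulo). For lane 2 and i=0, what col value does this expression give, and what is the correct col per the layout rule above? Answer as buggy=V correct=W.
buggy=2 correct=4

`(lane % 4) + 2*(i % 2)`[2,0]->2
lane 2: g=0 (2/4), t=2 (2%4)
i=0: r=0+0=0, c=2*2+0=4
col: 2 vs 4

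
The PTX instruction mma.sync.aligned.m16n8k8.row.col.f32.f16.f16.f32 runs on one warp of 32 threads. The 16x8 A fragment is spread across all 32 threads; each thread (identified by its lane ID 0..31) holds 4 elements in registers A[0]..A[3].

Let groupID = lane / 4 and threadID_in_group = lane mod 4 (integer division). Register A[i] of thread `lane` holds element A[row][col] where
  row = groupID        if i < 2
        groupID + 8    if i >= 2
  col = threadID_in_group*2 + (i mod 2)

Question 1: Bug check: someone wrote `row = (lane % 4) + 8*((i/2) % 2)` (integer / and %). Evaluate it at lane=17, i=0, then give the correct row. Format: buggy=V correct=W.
`(lane % 4) + 8*((i/2) % 2)`[17,0]->1
17: gid=4,tid=1
[0] (4+0,1*2+0) = (4,2)
row: 1 vs 4

buggy=1 correct=4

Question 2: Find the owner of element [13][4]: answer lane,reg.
22,2

r=13⇒gr=5,Rb=1  c=4⇒th=2,odd=0
L=5*4+2=22  i=1*2+0=2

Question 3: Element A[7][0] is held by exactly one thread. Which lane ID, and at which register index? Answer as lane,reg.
28,0

r=7⇒gr=7,Rb=0  c=0⇒th=0,odd=0
L=7*4+0=28  i=0*2+0=0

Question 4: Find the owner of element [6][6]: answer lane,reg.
r: 6->gid=6,r8=0  c: 6->tid=3,i&1=0
L=6*4+3=27  i=0*2+0=0

27,0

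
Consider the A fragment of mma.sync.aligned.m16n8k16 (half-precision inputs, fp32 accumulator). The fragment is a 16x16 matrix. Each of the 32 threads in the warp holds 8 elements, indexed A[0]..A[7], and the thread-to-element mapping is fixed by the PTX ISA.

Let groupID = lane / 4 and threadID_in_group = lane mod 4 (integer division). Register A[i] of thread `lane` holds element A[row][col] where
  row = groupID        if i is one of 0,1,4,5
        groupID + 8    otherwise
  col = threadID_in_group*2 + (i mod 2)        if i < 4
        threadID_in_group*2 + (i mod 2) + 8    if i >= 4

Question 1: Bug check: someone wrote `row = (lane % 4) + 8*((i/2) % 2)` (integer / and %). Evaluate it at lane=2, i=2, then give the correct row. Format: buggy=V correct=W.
buggy=10 correct=8

`(lane % 4) + 8*((i/2) % 2)`[2,2]⇒10
L=2⇒gr=2>>2=0, th=2&3=2
[2]⇒row 0+8=8  col 2·2+0+0=4
row: 10 vs 8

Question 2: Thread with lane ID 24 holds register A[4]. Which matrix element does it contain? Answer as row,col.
24: gr=6,th=0
[4] (6+0,0*2+0+8) = (6,8)

6,8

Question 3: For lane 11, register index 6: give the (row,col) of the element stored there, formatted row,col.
lane 11=>11/4=2, 11 mod 4=3
i=6  r:2+8=>10  c:2·3+0+8=>14

10,14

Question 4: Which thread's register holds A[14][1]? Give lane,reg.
24,3

r=14⇒gr=6,Rb=1  c=1⇒Cb=0,th=0,odd=1
L=6*4+0=24  i=0*4+1*2+1=3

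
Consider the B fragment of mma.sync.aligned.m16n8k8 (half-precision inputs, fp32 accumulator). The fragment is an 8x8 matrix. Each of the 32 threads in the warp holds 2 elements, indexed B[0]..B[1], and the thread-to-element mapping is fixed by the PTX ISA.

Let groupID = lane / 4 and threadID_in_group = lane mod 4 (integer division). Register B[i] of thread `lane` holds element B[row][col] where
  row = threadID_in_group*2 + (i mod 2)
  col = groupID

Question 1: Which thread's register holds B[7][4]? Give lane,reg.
19,1

c=4⇒gr=4  r=7⇒th=3,odd=1
L=4*4+3=19  i=1=1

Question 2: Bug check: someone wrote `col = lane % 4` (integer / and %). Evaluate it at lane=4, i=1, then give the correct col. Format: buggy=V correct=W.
buggy=0 correct=1

`lane % 4`[4,1]=>0
L=4=>grp=4>>2=1, tig=4&3=0
[1]=>row 0·2+1=1  col grp=1
col: 0 vs 1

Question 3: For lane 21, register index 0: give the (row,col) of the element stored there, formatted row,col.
2,5

21: gid=5,tid=1
[0] (1*2+0,5) = (2,5)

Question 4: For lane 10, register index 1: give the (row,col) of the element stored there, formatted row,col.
L=10→G=10>>2=2, T=10&3=2
[1]→row 2·2+1=5  col G=2

5,2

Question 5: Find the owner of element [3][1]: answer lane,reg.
5,1

c=1→G=1  r=3→T=1,p=1
L=1*4+1=5  i=1=1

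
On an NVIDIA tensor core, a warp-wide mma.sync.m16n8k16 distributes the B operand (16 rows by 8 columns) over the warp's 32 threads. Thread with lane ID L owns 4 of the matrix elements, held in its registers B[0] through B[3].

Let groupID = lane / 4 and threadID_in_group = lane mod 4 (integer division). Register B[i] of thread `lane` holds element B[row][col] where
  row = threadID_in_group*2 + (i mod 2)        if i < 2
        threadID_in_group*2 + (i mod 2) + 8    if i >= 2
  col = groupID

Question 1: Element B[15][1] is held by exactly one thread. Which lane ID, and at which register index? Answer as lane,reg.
7,3

c: 1->gid=1  r: 15->r8=1,tid=3,i&1=1
L=1*4+3=7  i=1*2+1=3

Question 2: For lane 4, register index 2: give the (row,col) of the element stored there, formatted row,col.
8,1

lane 4⇒4/4=1, 4 mod 4=0
i=2  r:2·0+0+8⇒8  c:1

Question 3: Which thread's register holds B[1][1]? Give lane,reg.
4,1

c:1=>grp=1  r:1=>rB=0,tig=0,lo=1
L=1*4+0=4  i=0*2+1=1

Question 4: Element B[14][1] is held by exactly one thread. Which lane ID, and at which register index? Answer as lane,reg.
7,2

c:1=>grp=1  r:14=>rB=1,tig=3,lo=0
L=1*4+3=7  i=1*2+0=2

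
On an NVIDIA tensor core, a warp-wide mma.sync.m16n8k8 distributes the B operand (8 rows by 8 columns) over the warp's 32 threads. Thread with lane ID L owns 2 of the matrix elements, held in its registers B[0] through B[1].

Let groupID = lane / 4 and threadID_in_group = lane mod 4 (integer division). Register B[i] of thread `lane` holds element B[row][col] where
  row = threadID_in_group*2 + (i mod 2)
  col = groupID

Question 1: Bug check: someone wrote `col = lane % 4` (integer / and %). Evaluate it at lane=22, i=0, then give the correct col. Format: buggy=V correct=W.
`lane % 4`[22,0]⇒2
L=22⇒gr=22>>2=5, th=22&3=2
[0]⇒row 2·2+0=4  col gr=5
col: 2 vs 5

buggy=2 correct=5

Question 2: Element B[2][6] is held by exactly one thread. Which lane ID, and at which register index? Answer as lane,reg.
25,0

c=6⇒gr=6  r=2⇒th=1,odd=0
L=6*4+1=25  i=0=0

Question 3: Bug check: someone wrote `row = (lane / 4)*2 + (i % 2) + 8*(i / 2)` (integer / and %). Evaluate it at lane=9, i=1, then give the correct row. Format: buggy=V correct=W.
`(lane / 4)*2 + (i % 2) + 8*(i / 2)`[9,1]->5
lane 9: gid=2 (9/4), tid=1 (9%4)
i=1: r=1*2+1=3, c=gid=2
row: 5 vs 3

buggy=5 correct=3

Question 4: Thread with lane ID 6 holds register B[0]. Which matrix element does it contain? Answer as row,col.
4,1

L=6->gid=6>>2=1, tid=6&3=2
[0]->row 2·2+0=4  col gid=1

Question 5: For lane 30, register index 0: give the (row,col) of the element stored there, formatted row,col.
lane 30=>30/4=7, 30 mod 4=2
i=0  r:2·2+0=>4  c:7

4,7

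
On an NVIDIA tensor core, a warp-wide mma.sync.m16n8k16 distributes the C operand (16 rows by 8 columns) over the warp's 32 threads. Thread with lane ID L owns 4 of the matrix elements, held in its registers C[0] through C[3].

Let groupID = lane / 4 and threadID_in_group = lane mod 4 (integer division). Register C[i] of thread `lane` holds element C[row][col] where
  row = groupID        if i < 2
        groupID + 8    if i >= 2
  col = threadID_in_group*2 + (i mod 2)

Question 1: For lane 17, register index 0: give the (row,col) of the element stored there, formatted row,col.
4,2

lane 17=>17/4=4, 17 mod 4=1
i=0  r:4+0=>4  c:2·1+0=>2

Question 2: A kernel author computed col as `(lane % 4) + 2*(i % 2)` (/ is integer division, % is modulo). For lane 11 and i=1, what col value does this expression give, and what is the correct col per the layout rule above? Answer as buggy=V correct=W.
`(lane % 4) + 2*(i % 2)`[11,1]->5
L=11->g=11>>2=2, t=11&3=3
[1]->row 2+0=2  col 3·2+1=7
col: 5 vs 7

buggy=5 correct=7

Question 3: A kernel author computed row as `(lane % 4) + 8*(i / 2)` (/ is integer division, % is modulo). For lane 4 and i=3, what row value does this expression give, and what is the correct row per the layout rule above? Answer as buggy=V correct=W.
buggy=8 correct=9

`(lane % 4) + 8*(i / 2)`[4,3]=>8
lane 4: grp=1 (4/4), tig=0 (4%4)
i=3: r=1+8=9, c=0*2+1=1
row: 8 vs 9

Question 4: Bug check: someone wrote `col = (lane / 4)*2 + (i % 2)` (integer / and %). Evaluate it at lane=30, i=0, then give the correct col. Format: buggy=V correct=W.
buggy=14 correct=4

`(lane / 4)*2 + (i % 2)`[30,0]→14
lane 30→30/4=7, 30 mod 4=2
i=0  r:7+0→7  c:2·2+0→4
col: 14 vs 4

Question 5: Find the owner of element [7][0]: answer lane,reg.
28,0

r: 7->gid=7,r8=0  c: 0->tid=0,i&1=0
L=7*4+0=28  i=0*2+0=0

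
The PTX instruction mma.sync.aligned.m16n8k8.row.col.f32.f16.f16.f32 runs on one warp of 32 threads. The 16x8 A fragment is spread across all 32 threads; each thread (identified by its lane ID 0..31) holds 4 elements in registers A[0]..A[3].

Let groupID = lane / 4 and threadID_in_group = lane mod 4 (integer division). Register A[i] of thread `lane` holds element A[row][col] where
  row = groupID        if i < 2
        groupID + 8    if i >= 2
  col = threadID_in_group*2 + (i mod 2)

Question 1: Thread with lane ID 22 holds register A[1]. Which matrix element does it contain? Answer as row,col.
lane 22: G=5 (22/4), T=2 (22%4)
i=1: r=5+0=5, c=2*2+1=5

5,5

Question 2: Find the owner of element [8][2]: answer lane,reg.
1,2

r: 8->gid=0,r8=1  c: 2->tid=1,i&1=0
L=0*4+1=1  i=1*2+0=2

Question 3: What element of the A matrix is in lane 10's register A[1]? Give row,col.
L=10⇒gr=10>>2=2, th=10&3=2
[1]⇒row 2+0=2  col 2·2+1=5

2,5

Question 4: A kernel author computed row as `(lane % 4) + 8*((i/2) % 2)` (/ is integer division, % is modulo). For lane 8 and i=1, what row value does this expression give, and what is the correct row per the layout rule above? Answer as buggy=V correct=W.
buggy=0 correct=2

`(lane % 4) + 8*((i/2) % 2)`[8,1]⇒0
lane 8: gr=2 (8/4), th=0 (8%4)
i=1: r=2+0=2, c=0*2+1=1
row: 0 vs 2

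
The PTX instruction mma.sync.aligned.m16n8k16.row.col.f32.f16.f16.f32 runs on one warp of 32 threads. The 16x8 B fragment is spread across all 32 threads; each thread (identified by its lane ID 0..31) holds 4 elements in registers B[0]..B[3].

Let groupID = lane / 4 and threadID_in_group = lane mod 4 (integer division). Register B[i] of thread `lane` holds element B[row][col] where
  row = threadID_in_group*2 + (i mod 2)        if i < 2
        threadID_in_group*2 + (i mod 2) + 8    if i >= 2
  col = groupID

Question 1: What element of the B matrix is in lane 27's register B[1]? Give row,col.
L=27->gid=27>>2=6, tid=27&3=3
[1]->row 3·2+1+0=7  col gid=6

7,6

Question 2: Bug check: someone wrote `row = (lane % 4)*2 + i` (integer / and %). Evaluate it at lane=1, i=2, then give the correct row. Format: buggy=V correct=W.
`(lane % 4)*2 + i`[1,2]⇒4
1: gr=0,th=1
[2] (1*2+0+8,0) = (10,0)
row: 4 vs 10

buggy=4 correct=10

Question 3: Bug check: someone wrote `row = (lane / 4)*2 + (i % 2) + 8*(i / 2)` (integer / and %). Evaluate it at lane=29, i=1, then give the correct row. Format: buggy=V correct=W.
buggy=15 correct=3

`(lane / 4)*2 + (i % 2) + 8*(i / 2)`[29,1]⇒15
lane 29: gr=7 (29/4), th=1 (29%4)
i=1: r=1*2+1+0=3, c=gr=7
row: 15 vs 3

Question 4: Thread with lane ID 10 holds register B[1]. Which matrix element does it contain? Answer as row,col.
L=10->g=10>>2=2, t=10&3=2
[1]->row 2·2+1+0=5  col g=2

5,2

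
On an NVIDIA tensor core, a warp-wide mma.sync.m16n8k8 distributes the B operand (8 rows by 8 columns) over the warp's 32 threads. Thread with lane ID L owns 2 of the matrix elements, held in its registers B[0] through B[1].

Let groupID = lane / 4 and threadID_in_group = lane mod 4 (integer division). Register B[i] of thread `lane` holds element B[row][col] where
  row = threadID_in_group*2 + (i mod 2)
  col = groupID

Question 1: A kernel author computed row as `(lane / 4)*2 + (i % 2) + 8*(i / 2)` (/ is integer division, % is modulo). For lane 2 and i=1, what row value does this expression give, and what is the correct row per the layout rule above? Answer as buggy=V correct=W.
`(lane / 4)*2 + (i % 2) + 8*(i / 2)`[2,1]⇒1
L=2⇒gr=2>>2=0, th=2&3=2
[1]⇒row 2·2+1=5  col gr=0
row: 1 vs 5

buggy=1 correct=5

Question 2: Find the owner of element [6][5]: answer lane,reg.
c=5->g=5  r=6->t=3,b0=0
L=5*4+3=23  i=0=0

23,0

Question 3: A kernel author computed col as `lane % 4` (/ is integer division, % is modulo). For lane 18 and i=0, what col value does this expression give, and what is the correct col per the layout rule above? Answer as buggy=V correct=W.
`lane % 4`[18,0]→2
lane 18→18/4=4, 18 mod 4=2
i=0  r:2·2+0→4  c:4
col: 2 vs 4

buggy=2 correct=4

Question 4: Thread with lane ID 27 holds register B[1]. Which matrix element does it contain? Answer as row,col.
L=27=>grp=27>>2=6, tig=27&3=3
[1]=>row 3·2+1=7  col grp=6

7,6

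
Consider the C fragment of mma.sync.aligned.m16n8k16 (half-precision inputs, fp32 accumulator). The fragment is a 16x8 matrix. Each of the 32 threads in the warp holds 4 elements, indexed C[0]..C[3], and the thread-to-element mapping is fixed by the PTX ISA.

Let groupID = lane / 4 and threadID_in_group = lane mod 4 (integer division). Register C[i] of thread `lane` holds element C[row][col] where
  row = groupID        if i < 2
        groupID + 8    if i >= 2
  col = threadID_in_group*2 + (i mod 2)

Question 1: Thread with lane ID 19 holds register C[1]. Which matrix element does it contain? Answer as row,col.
4,7

19: gid=4,tid=3
[1] (4+0,3*2+1) = (4,7)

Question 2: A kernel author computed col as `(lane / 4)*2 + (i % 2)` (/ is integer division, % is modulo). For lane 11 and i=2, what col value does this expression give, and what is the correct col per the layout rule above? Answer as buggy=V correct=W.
`(lane / 4)*2 + (i % 2)`[11,2]⇒4
lane 11⇒11/4=2, 11 mod 4=3
i=2  r:2+8⇒10  c:2·3+0⇒6
col: 4 vs 6

buggy=4 correct=6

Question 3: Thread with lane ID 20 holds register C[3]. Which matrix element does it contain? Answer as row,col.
13,1

lane 20->20/4=5, 20 mod 4=0
i=3  r:5+8->13  c:2·0+1->1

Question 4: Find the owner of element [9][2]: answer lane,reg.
5,2

r=9⇒gr=1,Rb=1  c=2⇒th=1,odd=0
L=1*4+1=5  i=1*2+0=2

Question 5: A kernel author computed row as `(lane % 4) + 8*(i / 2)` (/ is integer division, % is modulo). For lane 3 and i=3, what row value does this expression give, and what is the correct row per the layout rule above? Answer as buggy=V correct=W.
`(lane % 4) + 8*(i / 2)`[3,3]->11
lane 3: g=0 (3/4), t=3 (3%4)
i=3: r=0+8=8, c=3*2+1=7
row: 11 vs 8

buggy=11 correct=8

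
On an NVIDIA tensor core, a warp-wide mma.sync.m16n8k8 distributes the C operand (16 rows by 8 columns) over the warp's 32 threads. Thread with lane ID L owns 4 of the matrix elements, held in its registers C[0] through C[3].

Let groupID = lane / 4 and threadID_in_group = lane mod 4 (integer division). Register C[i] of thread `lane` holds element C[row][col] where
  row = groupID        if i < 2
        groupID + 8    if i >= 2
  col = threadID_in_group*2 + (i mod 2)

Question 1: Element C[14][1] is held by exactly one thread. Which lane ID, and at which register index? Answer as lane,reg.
r:14=>grp=6,rB=1  c:1=>tig=0,lo=1
L=6*4+0=24  i=1*2+1=3

24,3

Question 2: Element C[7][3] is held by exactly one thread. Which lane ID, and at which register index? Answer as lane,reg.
29,1

r=7->g=7,rb=0  c=3->t=1,b0=1
L=7*4+1=29  i=0*2+1=1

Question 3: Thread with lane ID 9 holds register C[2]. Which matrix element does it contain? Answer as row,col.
9: gid=2,tid=1
[2] (2+8,1*2+0) = (10,2)

10,2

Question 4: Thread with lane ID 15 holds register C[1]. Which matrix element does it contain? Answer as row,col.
15: g=3,t=3
[1] (3+0,3*2+1) = (3,7)

3,7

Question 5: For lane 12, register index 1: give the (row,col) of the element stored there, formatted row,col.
12: gid=3,tid=0
[1] (3+0,0*2+1) = (3,1)

3,1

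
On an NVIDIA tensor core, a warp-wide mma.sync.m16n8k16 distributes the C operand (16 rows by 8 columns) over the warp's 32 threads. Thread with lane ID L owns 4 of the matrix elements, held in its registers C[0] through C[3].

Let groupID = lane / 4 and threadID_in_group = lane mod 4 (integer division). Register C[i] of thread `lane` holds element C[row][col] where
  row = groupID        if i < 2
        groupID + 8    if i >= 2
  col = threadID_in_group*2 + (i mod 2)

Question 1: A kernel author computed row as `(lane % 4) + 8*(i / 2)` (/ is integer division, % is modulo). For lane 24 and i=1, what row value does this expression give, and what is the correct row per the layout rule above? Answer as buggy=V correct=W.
`(lane % 4) + 8*(i / 2)`[24,1]→0
lane 24: G=6 (24/4), T=0 (24%4)
i=1: r=6+0=6, c=0*2+1=1
row: 0 vs 6

buggy=0 correct=6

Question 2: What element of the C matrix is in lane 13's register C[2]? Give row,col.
11,2

lane 13⇒13/4=3, 13 mod 4=1
i=2  r:3+8⇒11  c:2·1+0⇒2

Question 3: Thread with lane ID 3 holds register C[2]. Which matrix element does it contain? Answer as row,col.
L=3→G=3>>2=0, T=3&3=3
[2]→row 0+8=8  col 3·2+0=6

8,6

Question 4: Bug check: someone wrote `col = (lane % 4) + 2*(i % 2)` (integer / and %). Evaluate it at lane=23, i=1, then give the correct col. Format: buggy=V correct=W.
`(lane % 4) + 2*(i % 2)`[23,1]->5
lane 23: gid=5 (23/4), tid=3 (23%4)
i=1: r=5+0=5, c=3*2+1=7
col: 5 vs 7

buggy=5 correct=7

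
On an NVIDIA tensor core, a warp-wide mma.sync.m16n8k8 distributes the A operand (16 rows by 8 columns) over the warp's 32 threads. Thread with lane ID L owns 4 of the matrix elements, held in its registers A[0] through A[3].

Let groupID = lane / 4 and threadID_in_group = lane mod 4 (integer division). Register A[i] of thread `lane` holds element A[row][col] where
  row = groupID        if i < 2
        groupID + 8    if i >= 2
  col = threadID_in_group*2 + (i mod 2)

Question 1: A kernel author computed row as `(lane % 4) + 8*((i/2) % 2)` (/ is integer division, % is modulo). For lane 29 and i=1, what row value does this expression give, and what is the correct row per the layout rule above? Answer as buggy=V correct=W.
buggy=1 correct=7

`(lane % 4) + 8*((i/2) % 2)`[29,1]=>1
lane 29=>29/4=7, 29 mod 4=1
i=1  r:7+0=>7  c:2·1+1=>3
row: 1 vs 7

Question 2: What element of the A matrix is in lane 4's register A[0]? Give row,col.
lane 4=>4/4=1, 4 mod 4=0
i=0  r:1+0=>1  c:2·0+0=>0

1,0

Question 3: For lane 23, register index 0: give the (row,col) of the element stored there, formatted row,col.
23: gr=5,th=3
[0] (5+0,3*2+0) = (5,6)

5,6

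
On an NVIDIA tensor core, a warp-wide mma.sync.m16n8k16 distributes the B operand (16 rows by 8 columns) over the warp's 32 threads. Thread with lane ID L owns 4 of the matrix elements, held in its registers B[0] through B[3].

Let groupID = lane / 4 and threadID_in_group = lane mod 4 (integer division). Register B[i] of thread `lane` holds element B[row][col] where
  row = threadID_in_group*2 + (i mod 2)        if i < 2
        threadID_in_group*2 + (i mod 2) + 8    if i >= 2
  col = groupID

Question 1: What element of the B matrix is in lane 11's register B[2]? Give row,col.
14,2

L=11->g=11>>2=2, t=11&3=3
[2]->row 3·2+0+8=14  col g=2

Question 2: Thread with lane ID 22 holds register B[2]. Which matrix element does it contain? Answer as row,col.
12,5

lane 22=>22/4=5, 22 mod 4=2
i=2  r:2·2+0+8=>12  c:5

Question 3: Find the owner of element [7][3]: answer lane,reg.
c=3→G=3  r=7→rhi=0,T=3,p=1
L=3*4+3=15  i=0*2+1=1

15,1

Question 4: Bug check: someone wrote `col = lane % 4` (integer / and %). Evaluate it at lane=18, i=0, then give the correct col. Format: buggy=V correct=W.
`lane % 4`[18,0]=>2
lane 18=>18/4=4, 18 mod 4=2
i=0  r:2·2+0+0=>4  c:4
col: 2 vs 4

buggy=2 correct=4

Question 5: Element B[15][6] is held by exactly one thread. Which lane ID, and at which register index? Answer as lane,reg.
27,3

c=6->g=6  r=15->rb=1,t=3,b0=1
L=6*4+3=27  i=1*2+1=3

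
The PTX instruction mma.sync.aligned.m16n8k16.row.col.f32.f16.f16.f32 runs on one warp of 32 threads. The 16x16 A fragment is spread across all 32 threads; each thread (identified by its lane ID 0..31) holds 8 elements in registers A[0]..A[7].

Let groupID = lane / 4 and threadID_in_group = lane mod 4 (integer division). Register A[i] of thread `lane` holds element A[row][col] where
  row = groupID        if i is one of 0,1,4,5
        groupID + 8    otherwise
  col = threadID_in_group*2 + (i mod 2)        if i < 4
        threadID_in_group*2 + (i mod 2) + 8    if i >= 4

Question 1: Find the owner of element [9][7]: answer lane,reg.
7,3

r:9=>grp=1,rB=1  c:7=>cB=0,tig=3,lo=1
L=1*4+3=7  i=0*4+1*2+1=3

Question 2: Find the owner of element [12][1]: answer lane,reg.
16,3

r=12→G=4,rhi=1  c=1→chi=0,T=0,p=1
L=4*4+0=16  i=0*4+1*2+1=3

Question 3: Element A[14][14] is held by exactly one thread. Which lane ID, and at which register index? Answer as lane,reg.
27,6

r: 14->gid=6,r8=1  c: 14->c8=1,tid=3,i&1=0
L=6*4+3=27  i=1*4+1*2+0=6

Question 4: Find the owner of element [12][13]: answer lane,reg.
18,7

r=12→G=4,rhi=1  c=13→chi=1,T=2,p=1
L=4*4+2=18  i=1*4+1*2+1=7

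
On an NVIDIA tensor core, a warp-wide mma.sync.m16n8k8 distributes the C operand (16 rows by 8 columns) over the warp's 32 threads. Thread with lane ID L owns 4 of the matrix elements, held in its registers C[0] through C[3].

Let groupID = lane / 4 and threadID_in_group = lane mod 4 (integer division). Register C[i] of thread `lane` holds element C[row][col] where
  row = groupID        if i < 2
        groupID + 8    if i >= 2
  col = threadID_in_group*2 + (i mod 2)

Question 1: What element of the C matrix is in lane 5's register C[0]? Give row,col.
1,2

lane 5→5/4=1, 5 mod 4=1
i=0  r:1+0→1  c:2·1+0→2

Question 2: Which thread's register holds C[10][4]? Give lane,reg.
r: 10->gid=2,r8=1  c: 4->tid=2,i&1=0
L=2*4+2=10  i=1*2+0=2

10,2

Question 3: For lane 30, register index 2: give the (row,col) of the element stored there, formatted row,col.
15,4

lane 30=>30/4=7, 30 mod 4=2
i=2  r:7+8=>15  c:2·2+0=>4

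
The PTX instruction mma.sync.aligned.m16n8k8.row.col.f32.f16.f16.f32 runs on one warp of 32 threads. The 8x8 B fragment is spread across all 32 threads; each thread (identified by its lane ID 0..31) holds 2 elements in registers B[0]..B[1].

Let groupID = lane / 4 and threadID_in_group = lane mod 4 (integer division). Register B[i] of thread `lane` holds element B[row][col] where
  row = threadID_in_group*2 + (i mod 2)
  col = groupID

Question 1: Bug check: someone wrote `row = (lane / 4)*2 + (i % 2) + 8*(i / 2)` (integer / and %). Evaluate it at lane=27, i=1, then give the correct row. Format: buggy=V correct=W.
`(lane / 4)*2 + (i % 2) + 8*(i / 2)`[27,1]⇒13
27: gr=6,th=3
[1] (3*2+1,6) = (7,6)
row: 13 vs 7

buggy=13 correct=7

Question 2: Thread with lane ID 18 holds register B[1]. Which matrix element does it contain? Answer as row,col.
5,4

L=18⇒gr=18>>2=4, th=18&3=2
[1]⇒row 2·2+1=5  col gr=4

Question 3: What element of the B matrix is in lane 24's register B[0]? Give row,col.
L=24→G=24>>2=6, T=24&3=0
[0]→row 0·2+0=0  col G=6

0,6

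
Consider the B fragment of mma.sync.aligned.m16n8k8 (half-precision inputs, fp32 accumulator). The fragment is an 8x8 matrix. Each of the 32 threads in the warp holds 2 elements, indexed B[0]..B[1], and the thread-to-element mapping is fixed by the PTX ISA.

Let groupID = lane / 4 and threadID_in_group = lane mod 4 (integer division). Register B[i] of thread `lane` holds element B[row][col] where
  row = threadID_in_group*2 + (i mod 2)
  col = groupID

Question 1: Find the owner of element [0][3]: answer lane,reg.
c=3⇒gr=3  r=0⇒th=0,odd=0
L=3*4+0=12  i=0=0

12,0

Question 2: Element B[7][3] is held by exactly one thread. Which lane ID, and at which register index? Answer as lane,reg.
15,1

c: 3->gid=3  r: 7->tid=3,i&1=1
L=3*4+3=15  i=1=1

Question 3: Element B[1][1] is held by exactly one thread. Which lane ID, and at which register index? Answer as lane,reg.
4,1

c=1⇒gr=1  r=1⇒th=0,odd=1
L=1*4+0=4  i=1=1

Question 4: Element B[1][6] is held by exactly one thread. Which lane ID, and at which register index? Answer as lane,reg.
c:6=>grp=6  r:1=>tig=0,lo=1
L=6*4+0=24  i=1=1

24,1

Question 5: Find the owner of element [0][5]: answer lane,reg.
20,0

c: 5->gid=5  r: 0->tid=0,i&1=0
L=5*4+0=20  i=0=0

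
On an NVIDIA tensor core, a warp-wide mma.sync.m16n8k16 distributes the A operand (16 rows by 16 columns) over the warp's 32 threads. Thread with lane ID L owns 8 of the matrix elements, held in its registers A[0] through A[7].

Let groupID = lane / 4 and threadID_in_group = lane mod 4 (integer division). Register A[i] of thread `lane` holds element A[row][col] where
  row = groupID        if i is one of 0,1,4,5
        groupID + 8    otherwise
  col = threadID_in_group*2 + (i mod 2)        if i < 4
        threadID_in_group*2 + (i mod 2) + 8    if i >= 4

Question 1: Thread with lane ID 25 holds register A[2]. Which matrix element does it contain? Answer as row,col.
L=25->g=25>>2=6, t=25&3=1
[2]->row 6+8=14  col 1·2+0+0=2

14,2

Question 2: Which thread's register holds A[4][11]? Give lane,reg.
17,5

r=4→G=4,rhi=0  c=11→chi=1,T=1,p=1
L=4*4+1=17  i=1*4+0*2+1=5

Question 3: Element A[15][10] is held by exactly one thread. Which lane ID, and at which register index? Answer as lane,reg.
r: 15->gid=7,r8=1  c: 10->c8=1,tid=1,i&1=0
L=7*4+1=29  i=1*4+1*2+0=6

29,6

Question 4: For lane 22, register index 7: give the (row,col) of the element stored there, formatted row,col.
13,13

lane 22->22/4=5, 22 mod 4=2
i=7  r:5+8->13  c:2·2+1+8->13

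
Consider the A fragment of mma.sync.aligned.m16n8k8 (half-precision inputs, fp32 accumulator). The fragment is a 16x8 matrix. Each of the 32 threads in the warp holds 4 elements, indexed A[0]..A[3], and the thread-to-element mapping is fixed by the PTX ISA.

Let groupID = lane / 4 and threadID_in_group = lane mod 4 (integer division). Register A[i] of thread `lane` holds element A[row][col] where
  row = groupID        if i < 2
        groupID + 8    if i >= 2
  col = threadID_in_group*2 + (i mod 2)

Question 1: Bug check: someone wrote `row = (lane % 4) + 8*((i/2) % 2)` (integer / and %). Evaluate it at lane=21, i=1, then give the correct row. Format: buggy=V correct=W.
`(lane % 4) + 8*((i/2) % 2)`[21,1]->1
L=21->g=21>>2=5, t=21&3=1
[1]->row 5+0=5  col 1·2+1=3
row: 1 vs 5

buggy=1 correct=5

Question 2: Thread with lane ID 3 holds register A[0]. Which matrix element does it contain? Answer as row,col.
3: G=0,T=3
[0] (0+0,3*2+0) = (0,6)

0,6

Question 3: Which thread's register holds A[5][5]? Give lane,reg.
22,1

r:5=>grp=5,rB=0  c:5=>tig=2,lo=1
L=5*4+2=22  i=0*2+1=1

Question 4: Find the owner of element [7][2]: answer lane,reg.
29,0

r:7=>grp=7,rB=0  c:2=>tig=1,lo=0
L=7*4+1=29  i=0*2+0=0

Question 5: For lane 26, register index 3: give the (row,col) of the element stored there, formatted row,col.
14,5

lane 26: grp=6 (26/4), tig=2 (26%4)
i=3: r=6+8=14, c=2*2+1=5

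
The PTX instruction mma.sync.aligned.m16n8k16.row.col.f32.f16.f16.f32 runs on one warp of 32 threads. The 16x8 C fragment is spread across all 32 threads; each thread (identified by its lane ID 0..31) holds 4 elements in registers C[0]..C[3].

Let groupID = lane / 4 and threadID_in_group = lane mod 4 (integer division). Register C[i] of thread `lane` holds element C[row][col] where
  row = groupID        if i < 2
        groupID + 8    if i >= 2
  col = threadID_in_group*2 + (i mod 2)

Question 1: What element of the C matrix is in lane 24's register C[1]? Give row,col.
L=24->gid=24>>2=6, tid=24&3=0
[1]->row 6+0=6  col 0·2+1=1

6,1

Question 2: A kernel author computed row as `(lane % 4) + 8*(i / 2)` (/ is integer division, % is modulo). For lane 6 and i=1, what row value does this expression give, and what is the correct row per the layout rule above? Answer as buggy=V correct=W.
`(lane % 4) + 8*(i / 2)`[6,1]⇒2
6: gr=1,th=2
[1] (1+0,2*2+1) = (1,5)
row: 2 vs 1

buggy=2 correct=1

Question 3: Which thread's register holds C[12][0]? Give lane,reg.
16,2

r=12->g=4,rb=1  c=0->t=0,b0=0
L=4*4+0=16  i=1*2+0=2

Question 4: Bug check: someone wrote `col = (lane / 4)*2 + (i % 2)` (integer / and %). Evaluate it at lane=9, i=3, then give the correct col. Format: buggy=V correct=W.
`(lane / 4)*2 + (i % 2)`[9,3]→5
9: G=2,T=1
[3] (2+8,1*2+1) = (10,3)
col: 5 vs 3

buggy=5 correct=3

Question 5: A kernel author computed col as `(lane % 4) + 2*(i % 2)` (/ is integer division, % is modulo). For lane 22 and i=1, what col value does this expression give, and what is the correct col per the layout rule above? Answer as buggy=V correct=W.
`(lane % 4) + 2*(i % 2)`[22,1]⇒4
lane 22⇒22/4=5, 22 mod 4=2
i=1  r:5+0⇒5  c:2·2+1⇒5
col: 4 vs 5

buggy=4 correct=5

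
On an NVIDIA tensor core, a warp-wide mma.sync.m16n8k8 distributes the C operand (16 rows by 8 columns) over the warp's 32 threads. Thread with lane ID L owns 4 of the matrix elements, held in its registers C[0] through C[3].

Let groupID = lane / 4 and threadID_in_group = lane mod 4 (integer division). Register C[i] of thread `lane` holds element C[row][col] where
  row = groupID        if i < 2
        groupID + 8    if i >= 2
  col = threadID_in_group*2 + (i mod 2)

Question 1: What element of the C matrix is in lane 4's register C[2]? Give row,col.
lane 4→4/4=1, 4 mod 4=0
i=2  r:1+8→9  c:2·0+0→0

9,0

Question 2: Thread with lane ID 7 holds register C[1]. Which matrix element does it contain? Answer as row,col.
1,7

lane 7⇒7/4=1, 7 mod 4=3
i=1  r:1+0⇒1  c:2·3+1⇒7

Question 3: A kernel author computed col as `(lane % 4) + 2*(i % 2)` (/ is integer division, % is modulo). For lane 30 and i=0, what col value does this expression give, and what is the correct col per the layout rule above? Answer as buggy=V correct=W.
`(lane % 4) + 2*(i % 2)`[30,0]->2
L=30->gid=30>>2=7, tid=30&3=2
[0]->row 7+0=7  col 2·2+0=4
col: 2 vs 4

buggy=2 correct=4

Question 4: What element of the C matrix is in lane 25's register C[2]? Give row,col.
lane 25->25/4=6, 25 mod 4=1
i=2  r:6+8->14  c:2·1+0->2

14,2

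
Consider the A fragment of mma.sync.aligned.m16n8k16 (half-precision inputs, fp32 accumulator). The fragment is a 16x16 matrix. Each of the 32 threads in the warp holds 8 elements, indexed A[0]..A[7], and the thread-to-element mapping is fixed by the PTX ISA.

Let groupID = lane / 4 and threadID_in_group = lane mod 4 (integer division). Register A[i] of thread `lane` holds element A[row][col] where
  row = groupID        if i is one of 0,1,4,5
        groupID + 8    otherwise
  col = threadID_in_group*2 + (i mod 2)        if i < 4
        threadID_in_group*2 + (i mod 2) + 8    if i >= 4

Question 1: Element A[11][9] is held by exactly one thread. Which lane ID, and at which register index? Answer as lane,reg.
12,7

r=11⇒gr=3,Rb=1  c=9⇒Cb=1,th=0,odd=1
L=3*4+0=12  i=1*4+1*2+1=7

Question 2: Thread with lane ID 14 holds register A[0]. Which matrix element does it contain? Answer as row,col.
lane 14->14/4=3, 14 mod 4=2
i=0  r:3+0->3  c:2·2+0+0->4

3,4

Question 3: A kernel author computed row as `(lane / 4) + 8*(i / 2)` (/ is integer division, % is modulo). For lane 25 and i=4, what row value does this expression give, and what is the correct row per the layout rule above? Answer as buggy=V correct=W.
`(lane / 4) + 8*(i / 2)`[25,4]->22
L=25->gid=25>>2=6, tid=25&3=1
[4]->row 6+0=6  col 1·2+0+8=10
row: 22 vs 6

buggy=22 correct=6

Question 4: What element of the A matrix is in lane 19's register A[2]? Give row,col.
L=19->gid=19>>2=4, tid=19&3=3
[2]->row 4+8=12  col 3·2+0+0=6

12,6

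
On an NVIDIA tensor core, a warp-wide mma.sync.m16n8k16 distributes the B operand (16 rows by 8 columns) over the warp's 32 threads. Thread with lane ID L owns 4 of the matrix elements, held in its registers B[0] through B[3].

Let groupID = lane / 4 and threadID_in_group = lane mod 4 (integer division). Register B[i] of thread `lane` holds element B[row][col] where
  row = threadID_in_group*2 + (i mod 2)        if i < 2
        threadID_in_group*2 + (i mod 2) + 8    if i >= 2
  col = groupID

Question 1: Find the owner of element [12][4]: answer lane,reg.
18,2

c: 4->gid=4  r: 12->r8=1,tid=2,i&1=0
L=4*4+2=18  i=1*2+0=2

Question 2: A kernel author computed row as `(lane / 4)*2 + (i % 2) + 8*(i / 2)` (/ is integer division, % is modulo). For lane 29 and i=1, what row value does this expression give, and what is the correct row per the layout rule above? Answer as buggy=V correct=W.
buggy=15 correct=3

`(lane / 4)*2 + (i % 2) + 8*(i / 2)`[29,1]->15
L=29->gid=29>>2=7, tid=29&3=1
[1]->row 1·2+1+0=3  col gid=7
row: 15 vs 3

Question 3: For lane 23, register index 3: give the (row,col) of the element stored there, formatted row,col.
23: gid=5,tid=3
[3] (3*2+1+8,5) = (15,5)

15,5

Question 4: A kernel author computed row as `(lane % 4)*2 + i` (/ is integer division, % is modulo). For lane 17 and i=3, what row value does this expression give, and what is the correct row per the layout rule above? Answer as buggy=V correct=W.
`(lane % 4)*2 + i`[17,3]->5
L=17->g=17>>2=4, t=17&3=1
[3]->row 1·2+1+8=11  col g=4
row: 5 vs 11

buggy=5 correct=11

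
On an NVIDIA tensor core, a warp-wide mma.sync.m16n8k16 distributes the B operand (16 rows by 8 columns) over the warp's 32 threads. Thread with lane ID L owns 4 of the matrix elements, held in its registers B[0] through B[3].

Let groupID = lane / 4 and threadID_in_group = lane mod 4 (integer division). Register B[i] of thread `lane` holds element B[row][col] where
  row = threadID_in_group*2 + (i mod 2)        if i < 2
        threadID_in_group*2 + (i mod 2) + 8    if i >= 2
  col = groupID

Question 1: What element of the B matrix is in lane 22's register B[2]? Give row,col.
lane 22: grp=5 (22/4), tig=2 (22%4)
i=2: r=2*2+0+8=12, c=grp=5

12,5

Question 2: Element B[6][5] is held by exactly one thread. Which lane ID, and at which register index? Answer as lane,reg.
23,0

c=5⇒gr=5  r=6⇒Rb=0,th=3,odd=0
L=5*4+3=23  i=0*2+0=0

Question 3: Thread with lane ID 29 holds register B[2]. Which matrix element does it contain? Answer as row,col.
lane 29: gr=7 (29/4), th=1 (29%4)
i=2: r=1*2+0+8=10, c=gr=7

10,7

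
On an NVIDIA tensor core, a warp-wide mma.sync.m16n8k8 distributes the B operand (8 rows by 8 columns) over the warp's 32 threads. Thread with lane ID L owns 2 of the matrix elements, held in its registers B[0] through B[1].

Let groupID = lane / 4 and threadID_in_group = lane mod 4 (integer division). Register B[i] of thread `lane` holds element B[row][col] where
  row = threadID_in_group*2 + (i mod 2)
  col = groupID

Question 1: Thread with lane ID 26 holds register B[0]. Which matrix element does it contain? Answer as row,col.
L=26→G=26>>2=6, T=26&3=2
[0]→row 2·2+0=4  col G=6

4,6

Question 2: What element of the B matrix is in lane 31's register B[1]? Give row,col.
lane 31: g=7 (31/4), t=3 (31%4)
i=1: r=3*2+1=7, c=g=7

7,7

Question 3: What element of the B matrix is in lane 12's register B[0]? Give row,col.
0,3

lane 12⇒12/4=3, 12 mod 4=0
i=0  r:2·0+0⇒0  c:3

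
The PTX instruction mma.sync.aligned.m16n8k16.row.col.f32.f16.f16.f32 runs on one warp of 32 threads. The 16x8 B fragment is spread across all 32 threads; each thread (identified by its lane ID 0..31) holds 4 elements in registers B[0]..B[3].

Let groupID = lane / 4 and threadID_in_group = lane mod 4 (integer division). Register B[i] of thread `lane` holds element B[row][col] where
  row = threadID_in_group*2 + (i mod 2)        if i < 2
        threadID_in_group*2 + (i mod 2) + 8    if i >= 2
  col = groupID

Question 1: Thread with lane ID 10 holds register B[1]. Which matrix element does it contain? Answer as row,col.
L=10=>grp=10>>2=2, tig=10&3=2
[1]=>row 2·2+1+0=5  col grp=2

5,2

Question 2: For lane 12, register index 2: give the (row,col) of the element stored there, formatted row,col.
8,3

lane 12: grp=3 (12/4), tig=0 (12%4)
i=2: r=0*2+0+8=8, c=grp=3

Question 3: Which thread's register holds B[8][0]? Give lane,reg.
0,2

c:0=>grp=0  r:8=>rB=1,tig=0,lo=0
L=0*4+0=0  i=1*2+0=2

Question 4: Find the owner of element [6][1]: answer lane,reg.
7,0

c=1->g=1  r=6->rb=0,t=3,b0=0
L=1*4+3=7  i=0*2+0=0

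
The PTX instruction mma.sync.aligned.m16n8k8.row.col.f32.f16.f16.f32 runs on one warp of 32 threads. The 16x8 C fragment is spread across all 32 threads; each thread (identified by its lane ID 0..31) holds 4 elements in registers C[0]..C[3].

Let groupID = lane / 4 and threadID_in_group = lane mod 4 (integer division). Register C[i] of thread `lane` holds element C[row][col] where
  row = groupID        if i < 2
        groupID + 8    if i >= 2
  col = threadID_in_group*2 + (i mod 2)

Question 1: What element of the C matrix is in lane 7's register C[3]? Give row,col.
7: g=1,t=3
[3] (1+8,3*2+1) = (9,7)

9,7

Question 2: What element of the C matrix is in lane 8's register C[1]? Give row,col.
2,1

lane 8: grp=2 (8/4), tig=0 (8%4)
i=1: r=2+0=2, c=0*2+1=1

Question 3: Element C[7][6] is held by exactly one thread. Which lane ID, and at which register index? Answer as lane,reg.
31,0

r=7->g=7,rb=0  c=6->t=3,b0=0
L=7*4+3=31  i=0*2+0=0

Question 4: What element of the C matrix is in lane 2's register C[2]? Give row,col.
L=2→G=2>>2=0, T=2&3=2
[2]→row 0+8=8  col 2·2+0=4

8,4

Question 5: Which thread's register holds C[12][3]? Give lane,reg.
17,3

r: 12->gid=4,r8=1  c: 3->tid=1,i&1=1
L=4*4+1=17  i=1*2+1=3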